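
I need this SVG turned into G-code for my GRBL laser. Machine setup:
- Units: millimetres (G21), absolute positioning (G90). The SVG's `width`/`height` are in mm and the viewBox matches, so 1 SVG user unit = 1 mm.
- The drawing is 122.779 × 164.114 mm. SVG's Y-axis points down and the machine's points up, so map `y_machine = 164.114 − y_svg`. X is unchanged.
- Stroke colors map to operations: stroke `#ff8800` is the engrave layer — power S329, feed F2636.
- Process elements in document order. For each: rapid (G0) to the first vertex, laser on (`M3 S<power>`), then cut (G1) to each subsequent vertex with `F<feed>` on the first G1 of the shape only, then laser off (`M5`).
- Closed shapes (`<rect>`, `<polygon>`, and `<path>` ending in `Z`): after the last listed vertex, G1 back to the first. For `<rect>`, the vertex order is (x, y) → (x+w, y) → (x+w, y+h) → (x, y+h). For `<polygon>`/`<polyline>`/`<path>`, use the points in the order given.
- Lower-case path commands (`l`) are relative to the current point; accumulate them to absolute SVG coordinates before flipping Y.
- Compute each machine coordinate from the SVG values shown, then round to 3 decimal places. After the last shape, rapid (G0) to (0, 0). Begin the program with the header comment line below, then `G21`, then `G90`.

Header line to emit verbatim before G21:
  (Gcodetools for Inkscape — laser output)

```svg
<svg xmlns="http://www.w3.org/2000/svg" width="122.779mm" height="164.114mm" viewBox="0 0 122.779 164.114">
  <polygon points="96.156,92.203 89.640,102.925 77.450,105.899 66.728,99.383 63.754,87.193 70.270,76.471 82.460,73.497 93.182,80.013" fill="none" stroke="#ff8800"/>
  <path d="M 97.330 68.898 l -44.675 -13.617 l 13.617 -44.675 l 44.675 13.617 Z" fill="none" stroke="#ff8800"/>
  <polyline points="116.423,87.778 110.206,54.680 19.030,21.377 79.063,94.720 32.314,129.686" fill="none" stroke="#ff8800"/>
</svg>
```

1 u = 1 mm; y_m = 164.114 − y.

[1] `<polygon>` regular polygon, #ff8800→engrave S329 F2636: (96.156,71.911) → (89.640,61.189) → (77.450,58.215) → (66.728,64.731) → (63.754,76.921) → (70.270,87.643) → (82.460,90.617) → (93.182,84.101) → (96.156,71.911) (closed)

[2] `<path>` regular polygon, #ff8800→engrave S329 F2636: (97.330,95.216) → (52.655,108.833) → (66.272,153.508) → (110.947,139.891) → (97.330,95.216) (closed)

[3] `<polyline>` open polyline, #ff8800→engrave S329 F2636: (116.423,76.336) → (110.206,109.434) → (19.030,142.737) → (79.063,69.394) → (32.314,34.428)

(Gcodetools for Inkscape — laser output)
G21
G90
G0 X96.156 Y71.911
M3 S329
G1 X89.640 Y61.189 F2636
G1 X77.450 Y58.215
G1 X66.728 Y64.731
G1 X63.754 Y76.921
G1 X70.270 Y87.643
G1 X82.460 Y90.617
G1 X93.182 Y84.101
G1 X96.156 Y71.911
M5
G0 X97.330 Y95.216
M3 S329
G1 X52.655 Y108.833 F2636
G1 X66.272 Y153.508
G1 X110.947 Y139.891
G1 X97.330 Y95.216
M5
G0 X116.423 Y76.336
M3 S329
G1 X110.206 Y109.434 F2636
G1 X19.030 Y142.737
G1 X79.063 Y69.394
G1 X32.314 Y34.428
M5
G0 X0.000 Y0.000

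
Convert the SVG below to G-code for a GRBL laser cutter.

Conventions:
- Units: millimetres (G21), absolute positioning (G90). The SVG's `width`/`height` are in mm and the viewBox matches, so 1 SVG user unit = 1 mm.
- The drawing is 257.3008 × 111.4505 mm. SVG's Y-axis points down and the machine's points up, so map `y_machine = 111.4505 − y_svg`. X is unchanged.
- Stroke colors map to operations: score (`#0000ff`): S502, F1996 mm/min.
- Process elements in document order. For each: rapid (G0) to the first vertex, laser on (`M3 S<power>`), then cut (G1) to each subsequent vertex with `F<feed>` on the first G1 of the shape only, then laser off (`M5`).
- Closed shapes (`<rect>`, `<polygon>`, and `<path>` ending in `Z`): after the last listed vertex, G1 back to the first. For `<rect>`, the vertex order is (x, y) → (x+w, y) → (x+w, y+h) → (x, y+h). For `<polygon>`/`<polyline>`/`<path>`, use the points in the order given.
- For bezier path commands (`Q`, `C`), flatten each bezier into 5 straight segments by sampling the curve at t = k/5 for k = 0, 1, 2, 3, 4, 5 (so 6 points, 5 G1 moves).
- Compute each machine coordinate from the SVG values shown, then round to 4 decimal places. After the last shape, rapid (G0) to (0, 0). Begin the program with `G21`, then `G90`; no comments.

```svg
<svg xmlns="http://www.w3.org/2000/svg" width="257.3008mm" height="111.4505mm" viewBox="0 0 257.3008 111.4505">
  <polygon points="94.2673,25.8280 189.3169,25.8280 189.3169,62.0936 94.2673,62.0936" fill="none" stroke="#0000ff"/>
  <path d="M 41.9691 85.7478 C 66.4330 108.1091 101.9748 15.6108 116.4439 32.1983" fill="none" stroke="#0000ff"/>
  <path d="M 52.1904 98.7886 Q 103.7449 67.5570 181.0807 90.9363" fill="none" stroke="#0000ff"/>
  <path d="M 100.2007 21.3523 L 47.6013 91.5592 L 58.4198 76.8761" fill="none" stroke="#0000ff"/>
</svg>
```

Since the viewBox matches the mm dimensions, user units are millimetres directly. The only transform is the Y-flip y_m = 111.4505 − y_svg.

Shape 1 is a rectangle drawn with `<polygon>`. Its stroke #0000ff means score at S502, F1996. After flipping Y the toolpath is (94.2673,85.6225) → (189.3169,85.6225) → (189.3169,49.3569) → (94.2673,49.3569) → (94.2673,85.6225), returning to the start.

Shape 2 is a cubic bezier drawn with `<path>`. Its stroke #0000ff means score at S502, F1996. After flipping Y the toolpath is (41.9691,25.7027) → (57.7196,24.2775) → (74.5855,39.6692) → (91.0237,61.1285) → (105.4909,77.9060) → (116.4439,79.2522).

Shape 3 is a quadratic bezier drawn with `<path>`. Its stroke #0000ff means score at S502, F1996. After flipping Y the toolpath is (52.1904,12.6619) → (73.8435,22.9701) → (97.5590,28.9094) → (123.3371,30.4799) → (151.1776,27.6815) → (181.0807,20.5142).

Shape 4 is a open polyline drawn with `<path>`. Its stroke #0000ff means score at S502, F1996. After flipping Y the toolpath is (100.2007,90.0982) → (47.6013,19.8913) → (58.4198,34.5744).

G21
G90
G0 X94.2673 Y85.6225
M3 S502
G1 X189.3169 Y85.6225 F1996
G1 X189.3169 Y49.3569
G1 X94.2673 Y49.3569
G1 X94.2673 Y85.6225
M5
G0 X41.9691 Y25.7027
M3 S502
G1 X57.7196 Y24.2775 F1996
G1 X74.5855 Y39.6692
G1 X91.0237 Y61.1285
G1 X105.4909 Y77.9060
G1 X116.4439 Y79.2522
M5
G0 X52.1904 Y12.6619
M3 S502
G1 X73.8435 Y22.9701 F1996
G1 X97.5590 Y28.9094
G1 X123.3371 Y30.4799
G1 X151.1776 Y27.6815
G1 X181.0807 Y20.5142
M5
G0 X100.2007 Y90.0982
M3 S502
G1 X47.6013 Y19.8913 F1996
G1 X58.4198 Y34.5744
M5
G0 X0.0000 Y0.0000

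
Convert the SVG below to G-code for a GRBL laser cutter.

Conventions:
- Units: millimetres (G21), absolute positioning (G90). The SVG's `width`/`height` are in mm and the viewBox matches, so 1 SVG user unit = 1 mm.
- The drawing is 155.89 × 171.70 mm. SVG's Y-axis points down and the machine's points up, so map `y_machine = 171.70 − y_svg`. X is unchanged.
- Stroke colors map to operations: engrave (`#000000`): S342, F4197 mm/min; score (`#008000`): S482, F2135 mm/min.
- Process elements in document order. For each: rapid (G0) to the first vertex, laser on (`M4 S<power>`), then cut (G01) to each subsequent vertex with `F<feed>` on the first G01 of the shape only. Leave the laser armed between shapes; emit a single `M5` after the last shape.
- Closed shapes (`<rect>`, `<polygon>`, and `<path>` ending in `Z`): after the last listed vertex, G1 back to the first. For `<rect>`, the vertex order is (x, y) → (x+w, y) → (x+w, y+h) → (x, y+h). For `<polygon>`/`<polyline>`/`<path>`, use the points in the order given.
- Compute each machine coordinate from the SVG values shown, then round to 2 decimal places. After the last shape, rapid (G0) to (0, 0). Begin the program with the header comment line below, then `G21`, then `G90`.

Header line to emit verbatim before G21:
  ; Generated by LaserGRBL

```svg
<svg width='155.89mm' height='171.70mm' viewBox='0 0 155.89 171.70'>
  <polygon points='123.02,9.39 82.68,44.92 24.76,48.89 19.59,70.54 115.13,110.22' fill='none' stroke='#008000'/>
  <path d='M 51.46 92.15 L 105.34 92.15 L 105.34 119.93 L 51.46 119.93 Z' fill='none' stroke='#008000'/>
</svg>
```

; Generated by LaserGRBL
G21
G90
G0 X123.02 Y162.31
M4 S482
G01 X82.68 Y126.78 F2135
G01 X24.76 Y122.81
G01 X19.59 Y101.16
G01 X115.13 Y61.48
G01 X123.02 Y162.31
G0 X51.46 Y79.55
M4 S482
G01 X105.34 Y79.55 F2135
G01 X105.34 Y51.77
G01 X51.46 Y51.77
G01 X51.46 Y79.55
M5
G0 X0.00 Y0.00

1 u = 1 mm; y_m = 171.70 − y.

[1] `<polygon>` closed polygon, #008000→score S482 F2135: (123.02,162.31) → (82.68,126.78) → (24.76,122.81) → (19.59,101.16) → (115.13,61.48) → (123.02,162.31) (closed)

[2] `<path>` rectangle, #008000→score S482 F2135: (51.46,79.55) → (105.34,79.55) → (105.34,51.77) → (51.46,51.77) → (51.46,79.55) (closed)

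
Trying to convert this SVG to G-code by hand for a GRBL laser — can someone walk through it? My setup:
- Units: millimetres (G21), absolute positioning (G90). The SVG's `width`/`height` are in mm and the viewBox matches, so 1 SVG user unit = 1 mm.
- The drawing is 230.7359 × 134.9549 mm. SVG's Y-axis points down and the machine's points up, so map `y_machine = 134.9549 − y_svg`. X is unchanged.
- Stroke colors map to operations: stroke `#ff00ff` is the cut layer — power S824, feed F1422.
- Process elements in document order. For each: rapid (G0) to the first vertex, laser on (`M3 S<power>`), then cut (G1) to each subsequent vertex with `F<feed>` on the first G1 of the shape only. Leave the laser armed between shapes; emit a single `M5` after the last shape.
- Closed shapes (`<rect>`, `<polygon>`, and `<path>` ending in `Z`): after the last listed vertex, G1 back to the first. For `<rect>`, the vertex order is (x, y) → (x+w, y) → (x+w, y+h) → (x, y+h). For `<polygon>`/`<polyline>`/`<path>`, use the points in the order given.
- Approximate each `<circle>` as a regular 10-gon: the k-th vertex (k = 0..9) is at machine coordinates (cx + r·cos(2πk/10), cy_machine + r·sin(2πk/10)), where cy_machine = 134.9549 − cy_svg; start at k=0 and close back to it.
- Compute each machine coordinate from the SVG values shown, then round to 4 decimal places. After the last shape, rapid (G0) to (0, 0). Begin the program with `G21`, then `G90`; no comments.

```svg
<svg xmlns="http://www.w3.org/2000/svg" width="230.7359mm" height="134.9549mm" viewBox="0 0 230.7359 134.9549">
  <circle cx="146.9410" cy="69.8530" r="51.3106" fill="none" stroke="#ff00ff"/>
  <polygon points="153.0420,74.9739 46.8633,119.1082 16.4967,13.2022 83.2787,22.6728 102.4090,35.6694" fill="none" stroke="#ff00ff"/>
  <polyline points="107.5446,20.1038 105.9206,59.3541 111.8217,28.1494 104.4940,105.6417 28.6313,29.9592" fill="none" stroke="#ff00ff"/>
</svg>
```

G21
G90
G0 X198.2516 Y65.1019
M3 S824
G1 X188.4521 Y95.2615 F1422
G1 X162.7968 Y113.9012
G1 X131.0852 Y113.9012
G1 X105.4299 Y95.2615
G1 X95.6304 Y65.1019
G1 X105.4299 Y34.9423
G1 X131.0852 Y16.3026
G1 X162.7968 Y16.3026
G1 X188.4521 Y34.9423
G1 X198.2516 Y65.1019
G0 X153.0420 Y59.9810
M3 S824
G1 X46.8633 Y15.8467 F1422
G1 X16.4967 Y121.7527
G1 X83.2787 Y112.2821
G1 X102.4090 Y99.2855
G1 X153.0420 Y59.9810
G0 X107.5446 Y114.8511
M3 S824
G1 X105.9206 Y75.6008 F1422
G1 X111.8217 Y106.8055
G1 X104.4940 Y29.3132
G1 X28.6313 Y104.9957
M5
G0 X0.0000 Y0.0000

Since the viewBox matches the mm dimensions, user units are millimetres directly. The only transform is the Y-flip y_m = 134.9549 − y_svg.

Shape 1 is a circle drawn with `<circle>`. Its stroke #ff00ff means cut at S824, F1422. After flipping Y the toolpath is (198.2516,65.1019) → (188.4521,95.2615) → (162.7968,113.9012) → (131.0852,113.9012) → (105.4299,95.2615) → (95.6304,65.1019) → (105.4299,34.9423) → (131.0852,16.3026) → (162.7968,16.3026) → (188.4521,34.9423) → (198.2516,65.1019), returning to the start.

Shape 2 is a closed polygon drawn with `<polygon>`. Its stroke #ff00ff means cut at S824, F1422. After flipping Y the toolpath is (153.0420,59.9810) → (46.8633,15.8467) → (16.4967,121.7527) → (83.2787,112.2821) → (102.4090,99.2855) → (153.0420,59.9810), returning to the start.

Shape 3 is a open polyline drawn with `<polyline>`. Its stroke #ff00ff means cut at S824, F1422. After flipping Y the toolpath is (107.5446,114.8511) → (105.9206,75.6008) → (111.8217,106.8055) → (104.4940,29.3132) → (28.6313,104.9957).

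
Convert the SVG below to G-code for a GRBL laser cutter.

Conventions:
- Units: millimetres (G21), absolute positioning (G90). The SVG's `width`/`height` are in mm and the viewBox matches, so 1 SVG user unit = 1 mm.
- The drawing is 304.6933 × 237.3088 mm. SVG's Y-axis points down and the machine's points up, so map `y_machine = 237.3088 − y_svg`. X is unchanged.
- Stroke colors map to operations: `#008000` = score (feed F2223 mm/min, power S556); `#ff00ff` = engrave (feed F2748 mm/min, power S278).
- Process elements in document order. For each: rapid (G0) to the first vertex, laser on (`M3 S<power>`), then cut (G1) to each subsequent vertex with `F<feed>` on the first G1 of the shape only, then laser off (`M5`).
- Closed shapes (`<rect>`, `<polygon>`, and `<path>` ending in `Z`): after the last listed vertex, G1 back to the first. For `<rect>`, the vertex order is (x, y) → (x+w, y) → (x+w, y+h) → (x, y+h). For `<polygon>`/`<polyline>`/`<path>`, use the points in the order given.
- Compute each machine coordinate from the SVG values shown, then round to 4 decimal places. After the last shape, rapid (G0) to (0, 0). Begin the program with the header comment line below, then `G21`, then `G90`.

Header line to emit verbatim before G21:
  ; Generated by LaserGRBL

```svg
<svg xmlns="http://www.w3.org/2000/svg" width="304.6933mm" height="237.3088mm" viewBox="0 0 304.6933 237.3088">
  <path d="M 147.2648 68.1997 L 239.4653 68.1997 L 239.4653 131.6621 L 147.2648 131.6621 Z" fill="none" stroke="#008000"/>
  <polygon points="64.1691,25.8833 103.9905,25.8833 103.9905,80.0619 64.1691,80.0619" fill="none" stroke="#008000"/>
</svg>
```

; Generated by LaserGRBL
G21
G90
G0 X147.2648 Y169.1091
M3 S556
G1 X239.4653 Y169.1091 F2223
G1 X239.4653 Y105.6467
G1 X147.2648 Y105.6467
G1 X147.2648 Y169.1091
M5
G0 X64.1691 Y211.4255
M3 S556
G1 X103.9905 Y211.4255 F2223
G1 X103.9905 Y157.2469
G1 X64.1691 Y157.2469
G1 X64.1691 Y211.4255
M5
G0 X0.0000 Y0.0000

1 u = 1 mm; y_m = 237.3088 − y.

[1] `<path>` rectangle, #008000→score S556 F2223: (147.2648,169.1091) → (239.4653,169.1091) → (239.4653,105.6467) → (147.2648,105.6467) → (147.2648,169.1091) (closed)

[2] `<polygon>` rectangle, #008000→score S556 F2223: (64.1691,211.4255) → (103.9905,211.4255) → (103.9905,157.2469) → (64.1691,157.2469) → (64.1691,211.4255) (closed)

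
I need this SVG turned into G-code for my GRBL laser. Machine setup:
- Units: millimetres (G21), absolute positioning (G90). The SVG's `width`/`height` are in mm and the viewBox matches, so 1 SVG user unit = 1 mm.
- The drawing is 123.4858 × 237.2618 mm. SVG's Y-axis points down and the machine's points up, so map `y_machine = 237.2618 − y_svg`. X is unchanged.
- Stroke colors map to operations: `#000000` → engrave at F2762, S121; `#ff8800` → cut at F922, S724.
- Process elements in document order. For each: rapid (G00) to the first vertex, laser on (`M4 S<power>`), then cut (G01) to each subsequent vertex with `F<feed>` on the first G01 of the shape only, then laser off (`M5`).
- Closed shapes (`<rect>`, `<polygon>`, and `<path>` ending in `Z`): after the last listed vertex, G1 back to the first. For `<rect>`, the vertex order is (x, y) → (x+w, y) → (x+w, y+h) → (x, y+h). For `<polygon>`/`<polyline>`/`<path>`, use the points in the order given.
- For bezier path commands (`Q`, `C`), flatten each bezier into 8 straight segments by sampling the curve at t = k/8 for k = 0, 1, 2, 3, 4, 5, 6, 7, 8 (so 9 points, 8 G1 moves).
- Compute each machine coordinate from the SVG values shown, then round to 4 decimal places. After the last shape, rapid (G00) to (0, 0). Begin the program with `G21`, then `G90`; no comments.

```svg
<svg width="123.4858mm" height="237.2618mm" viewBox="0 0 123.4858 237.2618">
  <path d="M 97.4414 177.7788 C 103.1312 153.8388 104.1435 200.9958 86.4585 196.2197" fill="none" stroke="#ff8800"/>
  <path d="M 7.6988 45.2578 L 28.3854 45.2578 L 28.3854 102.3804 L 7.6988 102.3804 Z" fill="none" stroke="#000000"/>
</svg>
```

G21
G90
G00 X97.4414 Y59.4830
M4 S724
G01 X99.3284 Y65.3681 F922
G01 X100.6127 Y66.0297
G01 X101.1298 Y62.9094
G01 X100.7155 Y57.4490
G01 X99.2055 Y51.0903
G01 X96.4356 Y45.2751
G01 X92.2413 Y41.4451
G01 X86.4585 Y41.0421
M5
G00 X7.6988 Y192.0040
M4 S121
G01 X28.3854 Y192.0040 F2762
G01 X28.3854 Y134.8814
G01 X7.6988 Y134.8814
G01 X7.6988 Y192.0040
M5
G00 X0.0000 Y0.0000

Since the viewBox matches the mm dimensions, user units are millimetres directly. The only transform is the Y-flip y_m = 237.2618 − y_svg.

Shape 1 is a cubic bezier drawn with `<path>`. Its stroke #ff8800 means cut at S724, F922. After flipping Y the toolpath is (97.4414,59.4830) → (99.3284,65.3681) → (100.6127,66.0297) → (101.1298,62.9094) → (100.7155,57.4490) → (99.2055,51.0903) → (96.4356,45.2751) → (92.2413,41.4451) → (86.4585,41.0421).

Shape 2 is a rectangle drawn with `<path>`. Its stroke #000000 means engrave at S121, F2762. After flipping Y the toolpath is (7.6988,192.0040) → (28.3854,192.0040) → (28.3854,134.8814) → (7.6988,134.8814) → (7.6988,192.0040), returning to the start.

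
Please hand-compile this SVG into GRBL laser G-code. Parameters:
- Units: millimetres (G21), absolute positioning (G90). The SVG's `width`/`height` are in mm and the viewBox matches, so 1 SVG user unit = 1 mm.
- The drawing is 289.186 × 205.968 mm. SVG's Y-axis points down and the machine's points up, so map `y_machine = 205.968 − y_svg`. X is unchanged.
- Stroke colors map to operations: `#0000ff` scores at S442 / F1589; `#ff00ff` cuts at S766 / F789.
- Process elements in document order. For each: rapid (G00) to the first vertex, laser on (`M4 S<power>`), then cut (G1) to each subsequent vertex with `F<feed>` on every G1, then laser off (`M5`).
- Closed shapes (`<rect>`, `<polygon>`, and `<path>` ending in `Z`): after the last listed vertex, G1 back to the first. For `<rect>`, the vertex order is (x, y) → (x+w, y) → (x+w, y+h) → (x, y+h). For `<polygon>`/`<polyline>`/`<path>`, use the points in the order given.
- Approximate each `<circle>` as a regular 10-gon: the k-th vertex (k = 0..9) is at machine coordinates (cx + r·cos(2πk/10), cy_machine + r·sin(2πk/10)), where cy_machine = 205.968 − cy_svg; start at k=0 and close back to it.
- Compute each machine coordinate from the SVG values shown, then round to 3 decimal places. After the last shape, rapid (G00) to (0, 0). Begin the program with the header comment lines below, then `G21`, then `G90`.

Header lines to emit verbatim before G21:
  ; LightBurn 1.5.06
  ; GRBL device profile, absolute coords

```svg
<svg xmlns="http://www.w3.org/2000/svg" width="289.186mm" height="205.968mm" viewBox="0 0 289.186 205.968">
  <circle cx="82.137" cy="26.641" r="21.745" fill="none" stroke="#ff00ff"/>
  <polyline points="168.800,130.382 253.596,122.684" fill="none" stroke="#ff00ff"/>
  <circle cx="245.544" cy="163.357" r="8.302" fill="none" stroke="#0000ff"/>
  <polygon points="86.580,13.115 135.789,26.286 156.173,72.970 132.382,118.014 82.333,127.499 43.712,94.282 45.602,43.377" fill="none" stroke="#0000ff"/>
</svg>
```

; LightBurn 1.5.06
; GRBL device profile, absolute coords
G21
G90
G00 X103.882 Y179.327
M4 S766
G1 X99.729 Y192.108 F789
G1 X88.857 Y200.008 F789
G1 X75.417 Y200.008 F789
G1 X64.545 Y192.108 F789
G1 X60.392 Y179.327 F789
G1 X64.545 Y166.546 F789
G1 X75.417 Y158.646 F789
G1 X88.857 Y158.646 F789
G1 X99.729 Y166.546 F789
G1 X103.882 Y179.327 F789
M5
G00 X168.800 Y75.586
M4 S766
G1 X253.596 Y83.284 F789
M5
G00 X253.846 Y42.611
M4 S442
G1 X252.260 Y47.491 F1589
G1 X248.109 Y50.507 F1589
G1 X242.979 Y50.507 F1589
G1 X238.828 Y47.491 F1589
G1 X237.242 Y42.611 F1589
G1 X238.828 Y37.731 F1589
G1 X242.979 Y34.715 F1589
G1 X248.109 Y34.715 F1589
G1 X252.260 Y37.731 F1589
G1 X253.846 Y42.611 F1589
M5
G00 X86.580 Y192.853
M4 S442
G1 X135.789 Y179.682 F1589
G1 X156.173 Y132.998 F1589
G1 X132.382 Y87.954 F1589
G1 X82.333 Y78.469 F1589
G1 X43.712 Y111.686 F1589
G1 X45.602 Y162.591 F1589
G1 X86.580 Y192.853 F1589
M5
G00 X0.000 Y0.000

1 u = 1 mm; y_m = 205.968 − y.

[1] `<circle>` circle, #ff00ff→cut S766 F789: (103.882,179.327) → (99.729,192.108) → (88.857,200.008) → (75.417,200.008) → (64.545,192.108) → (60.392,179.327) → (64.545,166.546) → (75.417,158.646) → (88.857,158.646) → (99.729,166.546) → (103.882,179.327) (closed)

[2] `<polyline>` line segment, #ff00ff→cut S766 F789: (168.800,75.586) → (253.596,83.284)

[3] `<circle>` circle, #0000ff→score S442 F1589: (253.846,42.611) → (252.260,47.491) → (248.109,50.507) → (242.979,50.507) → (238.828,47.491) → (237.242,42.611) → (238.828,37.731) → (242.979,34.715) → (248.109,34.715) → (252.260,37.731) → (253.846,42.611) (closed)

[4] `<polygon>` regular polygon, #0000ff→score S442 F1589: (86.580,192.853) → (135.789,179.682) → (156.173,132.998) → (132.382,87.954) → (82.333,78.469) → (43.712,111.686) → (45.602,162.591) → (86.580,192.853) (closed)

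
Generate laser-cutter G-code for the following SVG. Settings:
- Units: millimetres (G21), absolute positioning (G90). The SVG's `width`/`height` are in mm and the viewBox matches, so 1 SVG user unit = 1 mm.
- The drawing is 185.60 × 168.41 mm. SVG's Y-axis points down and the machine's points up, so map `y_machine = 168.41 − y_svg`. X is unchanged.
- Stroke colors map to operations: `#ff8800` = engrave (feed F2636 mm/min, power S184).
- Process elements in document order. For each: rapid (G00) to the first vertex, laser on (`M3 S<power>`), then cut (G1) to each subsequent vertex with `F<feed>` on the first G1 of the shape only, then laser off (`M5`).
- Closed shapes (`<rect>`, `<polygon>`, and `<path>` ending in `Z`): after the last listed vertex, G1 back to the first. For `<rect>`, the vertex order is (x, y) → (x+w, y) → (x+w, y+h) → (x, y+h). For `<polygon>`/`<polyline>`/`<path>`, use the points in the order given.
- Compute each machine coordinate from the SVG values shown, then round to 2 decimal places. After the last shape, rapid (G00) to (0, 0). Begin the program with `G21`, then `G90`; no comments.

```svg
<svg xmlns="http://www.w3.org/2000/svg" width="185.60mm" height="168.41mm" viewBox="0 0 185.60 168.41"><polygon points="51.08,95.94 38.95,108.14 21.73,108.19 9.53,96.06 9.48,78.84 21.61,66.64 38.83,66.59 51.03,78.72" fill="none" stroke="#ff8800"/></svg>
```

G21
G90
G00 X51.08 Y72.47
M3 S184
G1 X38.95 Y60.27 F2636
G1 X21.73 Y60.22
G1 X9.53 Y72.35
G1 X9.48 Y89.57
G1 X21.61 Y101.77
G1 X38.83 Y101.82
G1 X51.03 Y89.69
G1 X51.08 Y72.47
M5
G00 X0.00 Y0.00

Since the viewBox matches the mm dimensions, user units are millimetres directly. The only transform is the Y-flip y_m = 168.41 − y_svg.

Shape 1 is a regular polygon drawn with `<polygon>`. Its stroke #ff8800 means engrave at S184, F2636. After flipping Y the toolpath is (51.08,72.47) → (38.95,60.27) → (21.73,60.22) → (9.53,72.35) → (9.48,89.57) → (21.61,101.77) → (38.83,101.82) → (51.03,89.69) → (51.08,72.47), returning to the start.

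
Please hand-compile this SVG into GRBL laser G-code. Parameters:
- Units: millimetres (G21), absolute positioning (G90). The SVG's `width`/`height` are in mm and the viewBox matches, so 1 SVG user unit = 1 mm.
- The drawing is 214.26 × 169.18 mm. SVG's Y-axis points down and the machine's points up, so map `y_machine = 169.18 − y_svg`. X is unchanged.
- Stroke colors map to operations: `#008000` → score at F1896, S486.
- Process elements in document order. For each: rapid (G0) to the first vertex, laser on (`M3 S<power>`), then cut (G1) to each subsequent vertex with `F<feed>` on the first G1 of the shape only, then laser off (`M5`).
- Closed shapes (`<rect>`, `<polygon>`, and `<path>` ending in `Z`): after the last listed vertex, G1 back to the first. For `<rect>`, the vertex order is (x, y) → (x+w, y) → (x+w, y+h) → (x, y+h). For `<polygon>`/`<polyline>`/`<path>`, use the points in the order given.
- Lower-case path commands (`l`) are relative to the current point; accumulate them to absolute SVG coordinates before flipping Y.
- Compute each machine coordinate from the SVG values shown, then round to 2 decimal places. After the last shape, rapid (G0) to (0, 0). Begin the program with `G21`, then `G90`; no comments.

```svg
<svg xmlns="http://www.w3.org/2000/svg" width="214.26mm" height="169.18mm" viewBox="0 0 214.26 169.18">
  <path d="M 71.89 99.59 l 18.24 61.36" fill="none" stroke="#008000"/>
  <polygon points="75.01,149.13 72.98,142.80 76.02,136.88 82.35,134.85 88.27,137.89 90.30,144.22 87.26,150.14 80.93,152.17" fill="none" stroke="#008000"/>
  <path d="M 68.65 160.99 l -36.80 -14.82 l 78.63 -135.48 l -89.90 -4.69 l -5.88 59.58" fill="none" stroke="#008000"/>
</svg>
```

G21
G90
G0 X71.89 Y69.59
M3 S486
G1 X90.13 Y8.23 F1896
M5
G0 X75.01 Y20.05
M3 S486
G1 X72.98 Y26.38 F1896
G1 X76.02 Y32.30
G1 X82.35 Y34.33
G1 X88.27 Y31.29
G1 X90.30 Y24.96
G1 X87.26 Y19.04
G1 X80.93 Y17.01
G1 X75.01 Y20.05
M5
G0 X68.65 Y8.19
M3 S486
G1 X31.85 Y23.01 F1896
G1 X110.48 Y158.49
G1 X20.58 Y163.18
G1 X14.70 Y103.60
M5
G0 X0.00 Y0.00

viewBox `0 0 214.26 169.18` with mm width/height → 1 unit = 1 mm. Flip: y_m = 169.18 − y_svg.

**Shape 1** — `<path>` line segment, stroke `#008000` → score (S486, F1896). Machine vertices: (71.89,69.59) → (90.13,8.23). Open path.

**Shape 2** — `<polygon>` regular polygon, stroke `#008000` → score (S486, F1896). Machine vertices: (75.01,20.05) → (72.98,26.38) → (76.02,32.30) → (82.35,34.33) → (88.27,31.29) → (90.30,24.96) → (87.26,19.04) → (80.93,17.01) → (75.01,20.05). Closed: final G1 returns to the first vertex.

**Shape 3** — `<path>` open polyline, stroke `#008000` → score (S486, F1896). Machine vertices: (68.65,8.19) → (31.85,23.01) → (110.48,158.49) → (20.58,163.18) → (14.70,103.60). Open path.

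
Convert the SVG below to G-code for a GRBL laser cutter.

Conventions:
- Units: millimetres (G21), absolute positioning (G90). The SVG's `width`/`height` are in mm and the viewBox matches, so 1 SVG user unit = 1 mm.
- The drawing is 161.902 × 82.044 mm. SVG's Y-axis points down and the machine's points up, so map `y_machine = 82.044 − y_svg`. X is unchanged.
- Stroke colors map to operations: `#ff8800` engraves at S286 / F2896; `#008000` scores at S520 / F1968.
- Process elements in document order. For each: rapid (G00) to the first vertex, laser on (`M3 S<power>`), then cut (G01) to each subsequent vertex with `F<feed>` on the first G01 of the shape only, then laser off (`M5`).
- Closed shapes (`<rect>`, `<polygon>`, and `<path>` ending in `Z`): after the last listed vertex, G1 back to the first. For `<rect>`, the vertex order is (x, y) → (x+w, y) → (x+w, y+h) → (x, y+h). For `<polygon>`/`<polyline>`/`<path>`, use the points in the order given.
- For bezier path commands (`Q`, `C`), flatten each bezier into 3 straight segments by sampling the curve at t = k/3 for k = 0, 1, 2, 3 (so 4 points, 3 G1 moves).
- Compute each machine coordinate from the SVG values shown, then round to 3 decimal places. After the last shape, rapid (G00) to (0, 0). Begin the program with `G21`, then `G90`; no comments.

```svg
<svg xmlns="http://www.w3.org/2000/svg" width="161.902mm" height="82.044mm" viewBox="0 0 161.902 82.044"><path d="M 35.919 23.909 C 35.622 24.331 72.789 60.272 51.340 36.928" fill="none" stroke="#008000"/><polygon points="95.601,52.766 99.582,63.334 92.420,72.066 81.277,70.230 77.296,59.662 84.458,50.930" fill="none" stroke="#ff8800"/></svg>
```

Since the viewBox matches the mm dimensions, user units are millimetres directly. The only transform is the Y-flip y_m = 82.044 − y_svg.

Shape 1 is a cubic bezier drawn with `<path>`. Its stroke #008000 means score at S520, F1968. After flipping Y the toolpath is (35.919,58.135) → (44.551,49.385) → (56.809,38.022) → (51.340,45.116).

Shape 2 is a regular polygon drawn with `<polygon>`. Its stroke #ff8800 means engrave at S286, F2896. After flipping Y the toolpath is (95.601,29.278) → (99.582,18.710) → (92.420,9.978) → (81.277,11.814) → (77.296,22.382) → (84.458,31.114) → (95.601,29.278), returning to the start.

G21
G90
G00 X35.919 Y58.135
M3 S520
G01 X44.551 Y49.385 F1968
G01 X56.809 Y38.022
G01 X51.340 Y45.116
M5
G00 X95.601 Y29.278
M3 S286
G01 X99.582 Y18.710 F2896
G01 X92.420 Y9.978
G01 X81.277 Y11.814
G01 X77.296 Y22.382
G01 X84.458 Y31.114
G01 X95.601 Y29.278
M5
G00 X0.000 Y0.000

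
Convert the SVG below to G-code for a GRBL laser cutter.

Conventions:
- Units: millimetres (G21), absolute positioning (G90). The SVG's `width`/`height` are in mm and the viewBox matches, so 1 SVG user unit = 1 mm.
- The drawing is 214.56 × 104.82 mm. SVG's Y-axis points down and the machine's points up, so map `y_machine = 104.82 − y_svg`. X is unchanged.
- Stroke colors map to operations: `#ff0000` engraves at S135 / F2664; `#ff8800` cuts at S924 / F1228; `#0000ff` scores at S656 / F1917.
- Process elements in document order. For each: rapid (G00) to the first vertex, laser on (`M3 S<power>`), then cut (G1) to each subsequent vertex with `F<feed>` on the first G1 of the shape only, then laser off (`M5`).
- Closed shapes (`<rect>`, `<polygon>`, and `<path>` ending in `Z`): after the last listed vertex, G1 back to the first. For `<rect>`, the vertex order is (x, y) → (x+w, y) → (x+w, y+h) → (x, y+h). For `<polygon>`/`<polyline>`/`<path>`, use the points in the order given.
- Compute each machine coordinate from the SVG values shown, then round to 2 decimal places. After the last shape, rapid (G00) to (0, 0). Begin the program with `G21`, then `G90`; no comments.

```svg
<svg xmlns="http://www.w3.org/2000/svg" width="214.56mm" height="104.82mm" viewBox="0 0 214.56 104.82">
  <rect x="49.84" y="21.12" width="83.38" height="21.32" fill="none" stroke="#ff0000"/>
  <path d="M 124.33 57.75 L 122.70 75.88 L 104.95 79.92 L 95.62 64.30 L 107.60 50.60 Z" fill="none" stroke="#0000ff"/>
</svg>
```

Since the viewBox matches the mm dimensions, user units are millimetres directly. The only transform is the Y-flip y_m = 104.82 − y_svg.

Shape 1 is a rectangle drawn with `<rect>`. Its stroke #ff0000 means engrave at S135, F2664. After flipping Y the toolpath is (49.84,83.70) → (133.22,83.70) → (133.22,62.38) → (49.84,62.38) → (49.84,83.70), returning to the start.

Shape 2 is a regular polygon drawn with `<path>`. Its stroke #0000ff means score at S656, F1917. After flipping Y the toolpath is (124.33,47.07) → (122.70,28.94) → (104.95,24.90) → (95.62,40.52) → (107.60,54.22) → (124.33,47.07), returning to the start.

G21
G90
G00 X49.84 Y83.70
M3 S135
G1 X133.22 Y83.70 F2664
G1 X133.22 Y62.38
G1 X49.84 Y62.38
G1 X49.84 Y83.70
M5
G00 X124.33 Y47.07
M3 S656
G1 X122.70 Y28.94 F1917
G1 X104.95 Y24.90
G1 X95.62 Y40.52
G1 X107.60 Y54.22
G1 X124.33 Y47.07
M5
G00 X0.00 Y0.00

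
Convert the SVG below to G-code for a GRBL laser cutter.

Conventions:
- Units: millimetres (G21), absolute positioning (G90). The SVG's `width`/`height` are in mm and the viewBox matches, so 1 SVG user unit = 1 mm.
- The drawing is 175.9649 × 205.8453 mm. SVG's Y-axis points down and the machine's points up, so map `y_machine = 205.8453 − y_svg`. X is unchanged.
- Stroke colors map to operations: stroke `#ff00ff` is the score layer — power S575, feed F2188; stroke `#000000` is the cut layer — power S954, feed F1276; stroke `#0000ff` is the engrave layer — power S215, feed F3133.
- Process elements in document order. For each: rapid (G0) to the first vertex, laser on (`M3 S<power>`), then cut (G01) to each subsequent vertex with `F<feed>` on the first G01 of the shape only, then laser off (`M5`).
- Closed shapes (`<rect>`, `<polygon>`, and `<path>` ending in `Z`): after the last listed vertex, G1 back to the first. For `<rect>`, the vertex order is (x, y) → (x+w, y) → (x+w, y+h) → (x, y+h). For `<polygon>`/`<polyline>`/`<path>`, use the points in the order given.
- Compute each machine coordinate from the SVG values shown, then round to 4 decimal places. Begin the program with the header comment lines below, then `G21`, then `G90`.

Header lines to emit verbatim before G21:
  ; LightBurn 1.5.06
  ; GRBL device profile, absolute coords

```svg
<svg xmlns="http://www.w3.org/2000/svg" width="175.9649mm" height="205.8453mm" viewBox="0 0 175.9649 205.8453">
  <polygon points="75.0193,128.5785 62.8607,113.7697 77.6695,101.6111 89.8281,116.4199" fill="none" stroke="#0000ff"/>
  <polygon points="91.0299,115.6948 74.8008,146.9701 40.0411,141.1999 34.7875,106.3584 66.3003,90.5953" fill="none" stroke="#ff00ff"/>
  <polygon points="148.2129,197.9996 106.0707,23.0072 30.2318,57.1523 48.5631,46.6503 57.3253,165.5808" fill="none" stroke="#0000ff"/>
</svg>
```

; LightBurn 1.5.06
; GRBL device profile, absolute coords
G21
G90
G0 X75.0193 Y77.2668
M3 S215
G01 X62.8607 Y92.0756 F3133
G01 X77.6695 Y104.2342
G01 X89.8281 Y89.4254
G01 X75.0193 Y77.2668
M5
G0 X91.0299 Y90.1505
M3 S575
G01 X74.8008 Y58.8752 F2188
G01 X40.0411 Y64.6454
G01 X34.7875 Y99.4869
G01 X66.3003 Y115.2500
G01 X91.0299 Y90.1505
M5
G0 X148.2129 Y7.8457
M3 S215
G01 X106.0707 Y182.8381 F3133
G01 X30.2318 Y148.6930
G01 X48.5631 Y159.1950
G01 X57.3253 Y40.2645
G01 X148.2129 Y7.8457
M5

1 u = 1 mm; y_m = 205.8453 − y.

[1] `<polygon>` regular polygon, #0000ff→engrave S215 F3133: (75.0193,77.2668) → (62.8607,92.0756) → (77.6695,104.2342) → (89.8281,89.4254) → (75.0193,77.2668) (closed)

[2] `<polygon>` regular polygon, #ff00ff→score S575 F2188: (91.0299,90.1505) → (74.8008,58.8752) → (40.0411,64.6454) → (34.7875,99.4869) → (66.3003,115.2500) → (91.0299,90.1505) (closed)

[3] `<polygon>` closed polygon, #0000ff→engrave S215 F3133: (148.2129,7.8457) → (106.0707,182.8381) → (30.2318,148.6930) → (48.5631,159.1950) → (57.3253,40.2645) → (148.2129,7.8457) (closed)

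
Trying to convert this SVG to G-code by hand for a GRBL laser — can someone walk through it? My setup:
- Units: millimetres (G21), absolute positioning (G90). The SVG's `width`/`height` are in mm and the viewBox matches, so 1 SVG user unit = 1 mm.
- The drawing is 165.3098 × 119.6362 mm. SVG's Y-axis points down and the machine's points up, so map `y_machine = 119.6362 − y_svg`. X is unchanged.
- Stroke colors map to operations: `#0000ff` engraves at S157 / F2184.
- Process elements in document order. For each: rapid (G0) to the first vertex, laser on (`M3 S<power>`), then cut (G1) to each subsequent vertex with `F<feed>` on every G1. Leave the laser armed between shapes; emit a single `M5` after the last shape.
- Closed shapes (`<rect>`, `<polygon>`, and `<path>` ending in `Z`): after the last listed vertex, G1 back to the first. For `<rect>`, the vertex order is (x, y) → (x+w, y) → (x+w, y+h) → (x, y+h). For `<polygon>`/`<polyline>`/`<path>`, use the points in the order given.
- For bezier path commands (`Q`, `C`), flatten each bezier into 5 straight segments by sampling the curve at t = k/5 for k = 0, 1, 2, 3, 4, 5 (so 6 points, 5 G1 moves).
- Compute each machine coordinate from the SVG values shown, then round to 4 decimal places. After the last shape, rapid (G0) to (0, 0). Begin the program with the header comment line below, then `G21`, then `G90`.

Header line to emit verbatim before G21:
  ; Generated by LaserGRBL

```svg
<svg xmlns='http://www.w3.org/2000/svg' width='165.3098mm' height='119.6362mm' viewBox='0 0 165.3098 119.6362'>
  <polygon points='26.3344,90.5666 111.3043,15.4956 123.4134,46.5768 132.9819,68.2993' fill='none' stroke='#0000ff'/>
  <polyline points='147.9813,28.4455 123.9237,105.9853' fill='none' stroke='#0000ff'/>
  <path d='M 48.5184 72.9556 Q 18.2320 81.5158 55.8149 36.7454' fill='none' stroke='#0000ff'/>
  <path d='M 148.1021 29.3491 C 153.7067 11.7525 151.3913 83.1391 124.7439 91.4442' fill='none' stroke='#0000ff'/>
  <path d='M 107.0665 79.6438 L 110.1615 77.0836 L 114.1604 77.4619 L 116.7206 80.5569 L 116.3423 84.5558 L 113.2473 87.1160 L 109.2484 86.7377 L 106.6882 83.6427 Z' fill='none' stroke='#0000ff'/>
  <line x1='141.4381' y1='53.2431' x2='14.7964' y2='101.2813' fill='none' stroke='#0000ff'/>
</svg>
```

viewBox `0 0 165.3098 119.6362` with mm width/height → 1 unit = 1 mm. Flip: y_m = 119.6362 − y_svg.

**Shape 1** — `<polygon>` closed polygon, stroke `#0000ff` → engrave (S157, F2184). Machine vertices: (26.3344,29.0696) → (111.3043,104.1406) → (123.4134,73.0594) → (132.9819,51.3369) → (26.3344,29.0696). Closed: final G1 returns to the first vertex.

**Shape 2** — `<polyline>` line segment, stroke `#0000ff` → engrave (S157, F2184). Machine vertices: (147.9813,91.1907) → (123.9237,13.6509). Open path.

**Shape 3** — `<path>` quadratic bezier, stroke `#0000ff` → engrave (S157, F2184). Control points (SVG): P0=(48.5184,72.9556), P1=(18.2320,81.5158), P2=(55.8149,36.7454); sampled at t=k/5. Machine vertices: (48.5184,46.6806) → (39.1186,45.3897) → (35.1484,48.3653) → (36.6077,55.6074) → (43.4965,67.1159) → (55.8149,82.8908). Open path.

**Shape 4** — `<path>` cubic bezier, stroke `#0000ff` → engrave (S157, F2184). Control points (SVG): P0=(148.1021,29.3491), P1=(153.7067,11.7525), P2=(151.3913,83.1391), P3=(124.7439,91.4442); sampled at t=k/5. Machine vertices: (148.1021,90.2871) → (150.3832,91.3836) → (149.9757,78.4232) → (146.0918,58.7051) → (137.9438,39.5283) → (124.7439,28.1920). Open path.

**Shape 5** — `<path>` regular polygon, stroke `#0000ff` → engrave (S157, F2184). Machine vertices: (107.0665,39.9924) → (110.1615,42.5526) → (114.1604,42.1743) → (116.7206,39.0793) → (116.3423,35.0804) → (113.2473,32.5202) → (109.2484,32.8985) → (106.6882,35.9935) → (107.0665,39.9924). Closed: final G1 returns to the first vertex.

**Shape 6** — `<line>` line segment, stroke `#0000ff` → engrave (S157, F2184). Machine vertices: (141.4381,66.3931) → (14.7964,18.3549). Open path.

; Generated by LaserGRBL
G21
G90
G0 X26.3344 Y29.0696
M3 S157
G1 X111.3043 Y104.1406 F2184
G1 X123.4134 Y73.0594 F2184
G1 X132.9819 Y51.3369 F2184
G1 X26.3344 Y29.0696 F2184
G0 X147.9813 Y91.1907
M3 S157
G1 X123.9237 Y13.6509 F2184
G0 X48.5184 Y46.6806
M3 S157
G1 X39.1186 Y45.3897 F2184
G1 X35.1484 Y48.3653 F2184
G1 X36.6077 Y55.6074 F2184
G1 X43.4965 Y67.1159 F2184
G1 X55.8149 Y82.8908 F2184
G0 X148.1021 Y90.2871
M3 S157
G1 X150.3832 Y91.3836 F2184
G1 X149.9757 Y78.4232 F2184
G1 X146.0918 Y58.7051 F2184
G1 X137.9438 Y39.5283 F2184
G1 X124.7439 Y28.1920 F2184
G0 X107.0665 Y39.9924
M3 S157
G1 X110.1615 Y42.5526 F2184
G1 X114.1604 Y42.1743 F2184
G1 X116.7206 Y39.0793 F2184
G1 X116.3423 Y35.0804 F2184
G1 X113.2473 Y32.5202 F2184
G1 X109.2484 Y32.8985 F2184
G1 X106.6882 Y35.9935 F2184
G1 X107.0665 Y39.9924 F2184
G0 X141.4381 Y66.3931
M3 S157
G1 X14.7964 Y18.3549 F2184
M5
G0 X0.0000 Y0.0000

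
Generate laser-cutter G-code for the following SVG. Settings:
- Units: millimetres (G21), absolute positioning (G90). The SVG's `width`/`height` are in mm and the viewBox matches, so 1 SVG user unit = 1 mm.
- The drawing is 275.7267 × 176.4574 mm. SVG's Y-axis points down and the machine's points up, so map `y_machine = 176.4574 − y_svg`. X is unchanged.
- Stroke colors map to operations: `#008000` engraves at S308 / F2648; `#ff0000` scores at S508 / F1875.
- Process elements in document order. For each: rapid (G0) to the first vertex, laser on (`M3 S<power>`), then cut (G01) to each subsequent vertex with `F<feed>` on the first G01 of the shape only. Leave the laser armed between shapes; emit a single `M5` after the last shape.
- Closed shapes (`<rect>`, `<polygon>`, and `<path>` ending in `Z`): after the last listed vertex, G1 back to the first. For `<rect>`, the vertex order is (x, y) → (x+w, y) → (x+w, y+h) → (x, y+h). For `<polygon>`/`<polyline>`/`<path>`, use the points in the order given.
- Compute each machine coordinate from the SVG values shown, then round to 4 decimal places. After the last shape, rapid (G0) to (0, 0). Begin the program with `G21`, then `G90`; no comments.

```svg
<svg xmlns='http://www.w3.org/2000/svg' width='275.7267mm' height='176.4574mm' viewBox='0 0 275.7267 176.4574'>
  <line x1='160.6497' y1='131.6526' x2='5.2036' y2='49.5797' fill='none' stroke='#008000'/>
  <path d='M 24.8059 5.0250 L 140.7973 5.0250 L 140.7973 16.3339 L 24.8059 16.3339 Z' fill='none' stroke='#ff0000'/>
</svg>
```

1 u = 1 mm; y_m = 176.4574 − y.

[1] `<line>` line segment, #008000→engrave S308 F2648: (160.6497,44.8048) → (5.2036,126.8777)

[2] `<path>` rectangle, #ff0000→score S508 F1875: (24.8059,171.4324) → (140.7973,171.4324) → (140.7973,160.1235) → (24.8059,160.1235) → (24.8059,171.4324) (closed)

G21
G90
G0 X160.6497 Y44.8048
M3 S308
G01 X5.2036 Y126.8777 F2648
G0 X24.8059 Y171.4324
M3 S508
G01 X140.7973 Y171.4324 F1875
G01 X140.7973 Y160.1235
G01 X24.8059 Y160.1235
G01 X24.8059 Y171.4324
M5
G0 X0.0000 Y0.0000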